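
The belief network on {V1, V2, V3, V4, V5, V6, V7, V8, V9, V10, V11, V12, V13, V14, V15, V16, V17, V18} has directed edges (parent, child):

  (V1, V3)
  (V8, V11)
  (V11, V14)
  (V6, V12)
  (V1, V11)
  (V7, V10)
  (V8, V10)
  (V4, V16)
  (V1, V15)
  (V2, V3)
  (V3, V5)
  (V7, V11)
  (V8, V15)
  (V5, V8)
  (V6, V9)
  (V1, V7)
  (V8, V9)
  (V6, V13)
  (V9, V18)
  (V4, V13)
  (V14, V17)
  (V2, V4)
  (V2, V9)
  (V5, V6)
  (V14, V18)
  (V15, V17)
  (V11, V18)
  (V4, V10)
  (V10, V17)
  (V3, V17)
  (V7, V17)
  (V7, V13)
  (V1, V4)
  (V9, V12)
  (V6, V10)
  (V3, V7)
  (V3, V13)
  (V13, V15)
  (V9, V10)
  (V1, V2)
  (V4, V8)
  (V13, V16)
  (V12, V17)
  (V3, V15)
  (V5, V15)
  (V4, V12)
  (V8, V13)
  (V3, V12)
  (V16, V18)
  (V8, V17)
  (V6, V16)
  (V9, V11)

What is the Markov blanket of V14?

A node's Markov blanket = Pa ∪ Ch ∪ (parents of Ch other than the node itself).
Parents of V14: V11.
V14's children: V17, V18.
Other parents of V14's children:
  V17: V3, V7, V8, V10, V12, V15
  V18: V9, V11, V16
MB(V14) = {V3, V7, V8, V9, V10, V11, V12, V15, V16, V17, V18}.

{V3, V7, V8, V9, V10, V11, V12, V15, V16, V17, V18}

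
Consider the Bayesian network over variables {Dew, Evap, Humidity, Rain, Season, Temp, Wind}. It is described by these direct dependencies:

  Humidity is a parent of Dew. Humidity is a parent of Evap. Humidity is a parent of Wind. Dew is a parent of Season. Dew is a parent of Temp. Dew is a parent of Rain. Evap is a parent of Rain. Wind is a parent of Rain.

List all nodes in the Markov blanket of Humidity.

{Dew, Evap, Wind}

A node's Markov blanket = Pa ∪ Ch ∪ (parents of Ch other than the node itself).
Children of Humidity: Dew, Evap, Wind.
Humidity has no parents.
Co-parents of Humidity (other parents of its children):
  Dew: no additional parents.
  Evap has no other parent.
  Wind: no additional parents.
So the Markov blanket of Humidity is {Dew, Evap, Wind}.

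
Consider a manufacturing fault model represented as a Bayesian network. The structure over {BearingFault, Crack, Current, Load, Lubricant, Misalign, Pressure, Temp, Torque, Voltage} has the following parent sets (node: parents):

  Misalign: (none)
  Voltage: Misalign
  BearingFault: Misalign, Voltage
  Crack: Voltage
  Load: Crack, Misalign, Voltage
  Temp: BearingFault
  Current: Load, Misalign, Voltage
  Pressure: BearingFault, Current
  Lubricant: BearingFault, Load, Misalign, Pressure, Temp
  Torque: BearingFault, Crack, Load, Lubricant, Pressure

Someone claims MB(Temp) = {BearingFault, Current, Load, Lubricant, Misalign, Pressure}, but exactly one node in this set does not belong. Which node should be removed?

Current

Temp has child Lubricant.
Temp's parents: BearingFault.
Other parents of Temp's children:
  parents(Lubricant) \ {Temp} = {BearingFault, Load, Misalign, Pressure}.
MB(Temp) = {BearingFault, Load, Lubricant, Misalign, Pressure}.
Current is neither a parent, child, nor co-parent of Temp, so it does not belong.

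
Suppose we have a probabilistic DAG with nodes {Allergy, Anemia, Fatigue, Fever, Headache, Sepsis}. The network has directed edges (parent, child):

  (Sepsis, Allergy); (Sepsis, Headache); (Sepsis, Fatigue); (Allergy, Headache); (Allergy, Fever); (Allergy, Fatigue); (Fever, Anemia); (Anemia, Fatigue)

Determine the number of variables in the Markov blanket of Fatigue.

Fatigue has parents Allergy, Anemia, Sepsis.
Fatigue has no children.
Fatigue has no children, so there are no co-parents.
MB(Fatigue) = {Allergy, Anemia, Sepsis}, which has 3 nodes.

3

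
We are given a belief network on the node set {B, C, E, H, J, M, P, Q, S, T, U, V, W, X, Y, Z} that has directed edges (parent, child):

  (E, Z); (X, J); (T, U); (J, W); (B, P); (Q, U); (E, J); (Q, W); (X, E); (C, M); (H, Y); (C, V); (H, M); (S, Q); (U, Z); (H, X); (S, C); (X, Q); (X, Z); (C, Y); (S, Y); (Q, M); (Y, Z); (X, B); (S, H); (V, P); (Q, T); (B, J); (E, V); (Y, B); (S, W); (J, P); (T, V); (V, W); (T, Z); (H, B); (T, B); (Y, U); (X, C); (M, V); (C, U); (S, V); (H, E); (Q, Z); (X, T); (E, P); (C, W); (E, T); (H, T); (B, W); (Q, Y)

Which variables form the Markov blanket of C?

{B, E, H, J, M, Q, S, T, U, V, W, X, Y}

A node's Markov blanket = Pa ∪ Ch ∪ (parents of Ch other than the node itself).
C has parents S, X.
C's children: M, U, V, W, Y.
Other parents of C's children:
  Y also has parents H, Q, S.
  parents(U) \ {C} = {Q, T, Y}.
  parents(M) \ {C} = {H, Q}.
  V's other parents are E, M, S, T.
  parents(W) \ {C} = {B, J, Q, S, V}.
Taking the union gives {B, E, H, J, M, Q, S, T, U, V, W, X, Y}.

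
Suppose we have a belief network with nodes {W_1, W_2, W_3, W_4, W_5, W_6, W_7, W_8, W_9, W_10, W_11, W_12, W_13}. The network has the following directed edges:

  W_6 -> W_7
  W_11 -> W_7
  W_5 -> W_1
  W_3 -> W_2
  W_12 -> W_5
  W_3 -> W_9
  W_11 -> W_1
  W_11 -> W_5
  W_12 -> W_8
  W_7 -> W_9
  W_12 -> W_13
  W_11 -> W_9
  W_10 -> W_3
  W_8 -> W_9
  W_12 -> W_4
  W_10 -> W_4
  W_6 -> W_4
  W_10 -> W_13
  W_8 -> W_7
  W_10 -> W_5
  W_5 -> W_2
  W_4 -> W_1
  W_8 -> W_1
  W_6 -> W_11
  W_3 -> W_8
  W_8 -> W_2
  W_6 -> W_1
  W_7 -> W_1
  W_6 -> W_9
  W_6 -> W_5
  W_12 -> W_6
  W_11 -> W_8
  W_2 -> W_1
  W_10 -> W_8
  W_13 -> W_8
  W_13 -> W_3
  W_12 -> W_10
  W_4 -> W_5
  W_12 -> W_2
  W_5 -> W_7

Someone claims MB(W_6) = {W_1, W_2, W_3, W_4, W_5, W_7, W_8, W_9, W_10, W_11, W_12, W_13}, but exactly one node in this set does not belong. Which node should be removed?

W_6's children: W_1, W_4, W_5, W_7, W_9, W_11.
Pa(W_6) = {W_12}.
Co-parents of W_6 (other parents of its children):
  W_11 has no other parent.
  W_4 also has parents W_10, W_12.
  W_5 also has parents W_4, W_10, W_11, W_12.
  W_7's other parents are W_5, W_8, W_11.
  W_9's other parents are W_3, W_7, W_8, W_11.
  W_1 also has parents W_2, W_4, W_5, W_7, W_8, W_11.
MB(W_6) = {W_1, W_2, W_3, W_4, W_5, W_7, W_8, W_9, W_10, W_11, W_12}.
W_13 is neither a parent, child, nor co-parent of W_6, so it does not belong.

W_13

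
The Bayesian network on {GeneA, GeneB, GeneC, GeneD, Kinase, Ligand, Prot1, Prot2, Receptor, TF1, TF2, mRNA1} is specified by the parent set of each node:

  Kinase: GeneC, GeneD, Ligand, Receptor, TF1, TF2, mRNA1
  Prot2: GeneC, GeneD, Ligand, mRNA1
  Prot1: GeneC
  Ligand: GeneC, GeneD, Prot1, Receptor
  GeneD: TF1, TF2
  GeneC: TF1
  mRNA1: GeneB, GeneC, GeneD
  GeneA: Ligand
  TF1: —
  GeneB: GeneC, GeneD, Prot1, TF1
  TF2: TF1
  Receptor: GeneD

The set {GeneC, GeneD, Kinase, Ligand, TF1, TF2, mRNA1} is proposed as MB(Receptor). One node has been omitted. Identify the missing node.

The Markov blanket of a node is its parents, its children, and the other parents of its children.
Receptor's parents: GeneD.
Receptor's children: Kinase, Ligand.
Parents of each child, excluding Receptor:
  Ligand's other parents are GeneC, GeneD, Prot1.
  Kinase's other parents are GeneC, GeneD, Ligand, TF1, TF2, mRNA1.
MB(Receptor) = {GeneC, GeneD, Kinase, Ligand, Prot1, TF1, TF2, mRNA1}.
Comparing with the claimed set, Prot1 is missing.

Prot1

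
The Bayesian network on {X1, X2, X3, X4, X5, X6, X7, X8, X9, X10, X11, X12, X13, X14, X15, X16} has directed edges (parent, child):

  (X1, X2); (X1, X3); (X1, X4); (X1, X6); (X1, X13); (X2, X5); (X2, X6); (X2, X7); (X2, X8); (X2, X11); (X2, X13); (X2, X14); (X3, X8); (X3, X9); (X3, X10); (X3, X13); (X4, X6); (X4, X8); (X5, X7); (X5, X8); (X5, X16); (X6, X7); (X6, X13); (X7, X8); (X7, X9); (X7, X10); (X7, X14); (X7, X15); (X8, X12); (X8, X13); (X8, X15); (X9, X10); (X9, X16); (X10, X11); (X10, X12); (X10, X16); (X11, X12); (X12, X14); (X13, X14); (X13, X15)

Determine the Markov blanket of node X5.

X5 has parent X2.
Children of X5: X7, X8, X16.
For each child, the remaining parents (spouses of X5):
  X7 also has parents X2, X6.
  X8 also has parents X2, X3, X4, X7.
  parents(X16) \ {X5} = {X9, X10}.
Union: {X2} ∪ {X7, X8, X16} ∪ {X2, X3, X4, X6, X7, X9, X10} = {X2, X3, X4, X6, X7, X8, X9, X10, X16}.

{X2, X3, X4, X6, X7, X8, X9, X10, X16}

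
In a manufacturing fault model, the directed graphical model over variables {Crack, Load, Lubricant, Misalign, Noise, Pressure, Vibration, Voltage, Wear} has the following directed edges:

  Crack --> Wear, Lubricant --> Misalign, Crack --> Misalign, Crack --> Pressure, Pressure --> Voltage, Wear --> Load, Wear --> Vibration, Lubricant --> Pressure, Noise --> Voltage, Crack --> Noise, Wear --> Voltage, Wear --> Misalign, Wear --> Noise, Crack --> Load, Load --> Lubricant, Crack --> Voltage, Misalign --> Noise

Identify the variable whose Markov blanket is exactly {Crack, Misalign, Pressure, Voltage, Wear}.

The target node must have every member of {Crack, Misalign, Pressure, Voltage, Wear} as a parent, child, or co-parent, and no others.
Parents of Noise: Crack, Misalign, Wear; children: Voltage; co-parents: Crack, Pressure, Wear.
These exactly cover the given set, so the node is Noise.

Noise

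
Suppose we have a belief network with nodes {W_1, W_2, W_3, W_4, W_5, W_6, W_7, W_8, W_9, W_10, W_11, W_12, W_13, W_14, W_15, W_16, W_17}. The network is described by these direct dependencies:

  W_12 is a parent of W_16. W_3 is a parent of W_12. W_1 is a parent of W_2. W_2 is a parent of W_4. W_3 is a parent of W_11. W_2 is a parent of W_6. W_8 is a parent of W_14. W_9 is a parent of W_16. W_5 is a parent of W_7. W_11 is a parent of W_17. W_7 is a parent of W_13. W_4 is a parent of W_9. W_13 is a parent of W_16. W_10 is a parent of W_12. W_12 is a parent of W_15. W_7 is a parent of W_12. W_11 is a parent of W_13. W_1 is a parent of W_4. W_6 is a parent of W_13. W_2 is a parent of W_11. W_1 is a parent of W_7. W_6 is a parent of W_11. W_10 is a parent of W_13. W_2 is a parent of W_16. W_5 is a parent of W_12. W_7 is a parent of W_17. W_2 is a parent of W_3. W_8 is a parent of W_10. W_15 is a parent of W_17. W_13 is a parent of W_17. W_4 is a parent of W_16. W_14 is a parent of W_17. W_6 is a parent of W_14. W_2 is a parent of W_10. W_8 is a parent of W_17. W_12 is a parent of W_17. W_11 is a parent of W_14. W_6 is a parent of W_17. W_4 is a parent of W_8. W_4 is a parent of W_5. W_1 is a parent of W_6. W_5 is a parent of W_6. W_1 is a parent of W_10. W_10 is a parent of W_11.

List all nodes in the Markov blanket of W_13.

{W_2, W_4, W_6, W_7, W_8, W_9, W_10, W_11, W_12, W_14, W_15, W_16, W_17}

By definition, MB(W_13) is built from W_13's parents, W_13's children, and the co-parents of W_13.
W_13 has parents W_6, W_7, W_10, W_11.
Children of W_13: W_16, W_17.
Other parents of W_13's children:
  W_16: W_2, W_4, W_9, W_12
  W_17: W_6, W_7, W_8, W_11, W_12, W_14, W_15
Taking the union gives {W_2, W_4, W_6, W_7, W_8, W_9, W_10, W_11, W_12, W_14, W_15, W_16, W_17}.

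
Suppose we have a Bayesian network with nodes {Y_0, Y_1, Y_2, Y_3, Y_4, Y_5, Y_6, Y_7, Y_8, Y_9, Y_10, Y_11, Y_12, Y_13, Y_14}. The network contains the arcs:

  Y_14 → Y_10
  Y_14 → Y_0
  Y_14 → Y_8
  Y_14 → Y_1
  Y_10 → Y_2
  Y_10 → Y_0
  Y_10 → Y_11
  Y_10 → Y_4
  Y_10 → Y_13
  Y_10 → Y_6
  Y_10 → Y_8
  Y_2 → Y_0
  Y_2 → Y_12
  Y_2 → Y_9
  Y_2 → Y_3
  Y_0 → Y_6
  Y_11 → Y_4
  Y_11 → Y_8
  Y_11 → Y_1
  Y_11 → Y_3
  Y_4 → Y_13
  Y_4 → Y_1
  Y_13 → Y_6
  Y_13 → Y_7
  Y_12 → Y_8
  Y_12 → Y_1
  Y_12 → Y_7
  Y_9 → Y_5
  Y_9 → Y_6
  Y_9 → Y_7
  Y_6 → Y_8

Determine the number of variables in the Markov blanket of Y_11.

9

Y_11 has parent Y_10.
Y_11's children: Y_1, Y_3, Y_4, Y_8.
Co-parents of Y_11 (other parents of its children):
  Y_4: Y_10
  Y_8: Y_6, Y_10, Y_12, Y_14
  Y_1: Y_4, Y_12, Y_14
  Y_3: Y_2
MB(Y_11) = {Y_1, Y_2, Y_3, Y_4, Y_6, Y_8, Y_10, Y_12, Y_14}, which has 9 nodes.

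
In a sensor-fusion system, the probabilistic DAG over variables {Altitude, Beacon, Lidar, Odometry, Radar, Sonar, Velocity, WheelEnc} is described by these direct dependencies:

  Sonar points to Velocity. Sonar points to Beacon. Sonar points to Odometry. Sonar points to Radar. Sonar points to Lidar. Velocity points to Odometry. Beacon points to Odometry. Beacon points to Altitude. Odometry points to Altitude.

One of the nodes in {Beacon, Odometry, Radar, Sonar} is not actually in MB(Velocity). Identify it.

Radar

Parents of Velocity: Sonar.
Children of Velocity: Odometry.
Co-parents of Velocity (other parents of its children):
  Odometry's other parents are Beacon, Sonar.
MB(Velocity) = {Beacon, Odometry, Sonar}.
Radar is neither a parent, child, nor co-parent of Velocity, so it does not belong.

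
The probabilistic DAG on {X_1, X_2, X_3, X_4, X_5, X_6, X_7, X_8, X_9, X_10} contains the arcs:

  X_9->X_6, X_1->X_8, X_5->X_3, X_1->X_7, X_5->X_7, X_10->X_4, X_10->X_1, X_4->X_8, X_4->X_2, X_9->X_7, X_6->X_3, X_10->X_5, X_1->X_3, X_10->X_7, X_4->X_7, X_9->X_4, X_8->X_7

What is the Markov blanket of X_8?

{X_1, X_4, X_5, X_7, X_9, X_10}

The Markov blanket of a node is its parents, its children, and the other parents of its children.
X_8's parents: X_1, X_4.
X_8 has child X_7.
Parents of each child, excluding X_8:
  parents(X_7) \ {X_8} = {X_1, X_4, X_5, X_9, X_10}.
So the Markov blanket of X_8 is {X_1, X_4, X_5, X_7, X_9, X_10}.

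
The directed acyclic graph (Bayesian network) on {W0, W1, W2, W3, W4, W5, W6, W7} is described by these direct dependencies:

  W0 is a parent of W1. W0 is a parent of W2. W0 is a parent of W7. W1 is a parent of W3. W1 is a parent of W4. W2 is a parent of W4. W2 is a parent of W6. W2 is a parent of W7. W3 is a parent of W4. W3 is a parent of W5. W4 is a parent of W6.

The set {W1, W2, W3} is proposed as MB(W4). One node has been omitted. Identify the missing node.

W6

By definition, MB(W4) is built from W4's parents, W4's children, and the co-parents of W4.
W4's children: W6.
W4's parents: W1, W2, W3.
For each child, the remaining parents (spouses of W4):
  W6: W2
MB(W4) = {W1, W2, W3, W6}.
Comparing with the claimed set, W6 is missing.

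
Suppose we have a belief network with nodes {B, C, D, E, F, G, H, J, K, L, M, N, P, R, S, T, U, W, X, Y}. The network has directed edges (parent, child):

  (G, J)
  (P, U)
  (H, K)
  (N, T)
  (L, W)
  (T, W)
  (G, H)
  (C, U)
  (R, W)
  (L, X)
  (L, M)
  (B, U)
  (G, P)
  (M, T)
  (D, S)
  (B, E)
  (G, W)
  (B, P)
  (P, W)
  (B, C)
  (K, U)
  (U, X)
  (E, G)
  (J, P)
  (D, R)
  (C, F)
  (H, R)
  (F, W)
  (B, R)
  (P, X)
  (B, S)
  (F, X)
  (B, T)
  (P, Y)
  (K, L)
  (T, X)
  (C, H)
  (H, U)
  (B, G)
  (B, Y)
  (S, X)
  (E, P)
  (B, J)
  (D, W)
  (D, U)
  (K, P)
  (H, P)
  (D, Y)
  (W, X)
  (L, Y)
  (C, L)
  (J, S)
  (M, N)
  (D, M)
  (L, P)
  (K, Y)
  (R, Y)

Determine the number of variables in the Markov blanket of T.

13

Parents of T: B, M, N.
T has children W, X.
Co-parents of T (other parents of its children):
  W also has parents D, F, G, L, P, R.
  X's other parents are F, L, P, S, U, W.
MB(T) = {B, D, F, G, L, M, N, P, R, S, U, W, X}, which has 13 nodes.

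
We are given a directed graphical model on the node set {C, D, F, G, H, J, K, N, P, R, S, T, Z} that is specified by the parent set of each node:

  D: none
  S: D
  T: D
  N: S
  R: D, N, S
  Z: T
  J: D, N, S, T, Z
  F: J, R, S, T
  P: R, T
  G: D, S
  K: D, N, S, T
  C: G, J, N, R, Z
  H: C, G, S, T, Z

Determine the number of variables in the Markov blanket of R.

10

Parents of R: D, N, S.
R's children: C, F, P.
Co-parents of R (other parents of its children):
  F's other parents are J, S, T.
  P also has parent T.
  C's other parents are G, J, N, Z.
MB(R) = {C, D, F, G, J, N, P, S, T, Z}, which has 10 nodes.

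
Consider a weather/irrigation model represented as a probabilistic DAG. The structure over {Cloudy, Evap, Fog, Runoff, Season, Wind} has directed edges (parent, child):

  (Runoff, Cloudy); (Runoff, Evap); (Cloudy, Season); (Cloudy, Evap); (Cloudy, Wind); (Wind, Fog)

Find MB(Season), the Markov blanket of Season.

A node's Markov blanket = Pa ∪ Ch ∪ (parents of Ch other than the node itself).
Parents of Season: Cloudy.
Children of Season: none.
Season has no children, so there are no co-parents.
MB(Season) = {Cloudy}.

{Cloudy}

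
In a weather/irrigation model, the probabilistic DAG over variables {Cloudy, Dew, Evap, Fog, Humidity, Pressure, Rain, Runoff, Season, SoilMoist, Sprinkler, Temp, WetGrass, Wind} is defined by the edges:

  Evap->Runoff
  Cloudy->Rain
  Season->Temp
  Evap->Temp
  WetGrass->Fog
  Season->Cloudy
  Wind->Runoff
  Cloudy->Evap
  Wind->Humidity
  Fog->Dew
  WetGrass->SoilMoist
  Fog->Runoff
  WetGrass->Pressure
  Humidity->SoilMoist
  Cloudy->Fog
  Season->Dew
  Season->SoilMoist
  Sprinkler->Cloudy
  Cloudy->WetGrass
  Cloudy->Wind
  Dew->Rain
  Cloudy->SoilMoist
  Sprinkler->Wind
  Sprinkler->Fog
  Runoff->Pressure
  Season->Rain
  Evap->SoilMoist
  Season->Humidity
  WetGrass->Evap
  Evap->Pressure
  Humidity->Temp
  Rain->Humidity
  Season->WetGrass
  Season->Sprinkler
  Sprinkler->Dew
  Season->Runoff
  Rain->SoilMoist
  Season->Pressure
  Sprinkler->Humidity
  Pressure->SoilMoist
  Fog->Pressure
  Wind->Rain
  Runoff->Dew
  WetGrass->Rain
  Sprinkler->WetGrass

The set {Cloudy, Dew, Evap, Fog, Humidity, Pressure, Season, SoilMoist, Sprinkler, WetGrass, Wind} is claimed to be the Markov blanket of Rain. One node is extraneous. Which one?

Fog

Rain's children: Humidity, SoilMoist.
Rain's parents: Cloudy, Dew, Season, WetGrass, Wind.
Other parents of Rain's children:
  Humidity: Season, Sprinkler, Wind
  SoilMoist: Cloudy, Evap, Humidity, Pressure, Season, WetGrass
MB(Rain) = {Cloudy, Dew, Evap, Humidity, Pressure, Season, SoilMoist, Sprinkler, WetGrass, Wind}.
Fog is neither a parent, child, nor co-parent of Rain, so it does not belong.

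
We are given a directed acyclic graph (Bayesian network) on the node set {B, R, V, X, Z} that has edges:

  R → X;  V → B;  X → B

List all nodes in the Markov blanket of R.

{X}

The Markov blanket of a node is its parents, its children, and the other parents of its children.
Ch(R) = {X}.
R has no parents.
Co-parents of R (other parents of its children):
  X has no other parent.
Union: {} ∪ {X} ∪ {} = {X}.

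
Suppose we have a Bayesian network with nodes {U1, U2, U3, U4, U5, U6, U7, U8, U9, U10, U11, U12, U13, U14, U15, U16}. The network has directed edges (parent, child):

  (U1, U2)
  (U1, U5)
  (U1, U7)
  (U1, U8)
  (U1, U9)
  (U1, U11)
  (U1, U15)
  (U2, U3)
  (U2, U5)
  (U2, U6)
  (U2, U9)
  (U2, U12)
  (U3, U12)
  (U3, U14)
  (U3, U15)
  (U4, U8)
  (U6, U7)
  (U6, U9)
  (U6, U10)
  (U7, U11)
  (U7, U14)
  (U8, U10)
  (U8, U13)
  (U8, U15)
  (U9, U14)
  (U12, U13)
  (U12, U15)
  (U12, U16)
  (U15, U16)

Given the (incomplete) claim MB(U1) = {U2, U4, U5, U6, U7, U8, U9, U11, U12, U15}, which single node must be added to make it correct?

U3

U1 has no parents.
Children of U1: U2, U5, U7, U8, U9, U11, U15.
Co-parents of U1 (other parents of its children):
  U2: no additional parents.
  parents(U5) \ {U1} = {U2}.
  parents(U7) \ {U1} = {U6}.
  U8 also has parent U4.
  parents(U9) \ {U1} = {U2, U6}.
  parents(U11) \ {U1} = {U7}.
  U15 also has parents U3, U8, U12.
MB(U1) = {U2, U3, U4, U5, U6, U7, U8, U9, U11, U12, U15}.
Comparing with the claimed set, U3 is missing.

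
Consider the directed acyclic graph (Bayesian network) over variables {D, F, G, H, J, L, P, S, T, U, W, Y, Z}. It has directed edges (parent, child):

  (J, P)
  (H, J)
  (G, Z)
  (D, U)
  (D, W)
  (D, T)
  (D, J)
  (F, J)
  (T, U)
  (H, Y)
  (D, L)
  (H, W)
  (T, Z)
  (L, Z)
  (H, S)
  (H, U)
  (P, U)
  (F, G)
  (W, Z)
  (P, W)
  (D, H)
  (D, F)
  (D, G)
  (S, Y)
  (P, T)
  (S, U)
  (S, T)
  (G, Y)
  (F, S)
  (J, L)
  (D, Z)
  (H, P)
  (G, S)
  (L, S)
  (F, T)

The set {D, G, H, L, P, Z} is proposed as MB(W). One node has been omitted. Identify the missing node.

T

Parents of W: D, H, P.
Children of W: Z.
Other parents of W's children:
  Z's other parents are D, G, L, T.
MB(W) = {D, G, H, L, P, T, Z}.
Comparing with the claimed set, T is missing.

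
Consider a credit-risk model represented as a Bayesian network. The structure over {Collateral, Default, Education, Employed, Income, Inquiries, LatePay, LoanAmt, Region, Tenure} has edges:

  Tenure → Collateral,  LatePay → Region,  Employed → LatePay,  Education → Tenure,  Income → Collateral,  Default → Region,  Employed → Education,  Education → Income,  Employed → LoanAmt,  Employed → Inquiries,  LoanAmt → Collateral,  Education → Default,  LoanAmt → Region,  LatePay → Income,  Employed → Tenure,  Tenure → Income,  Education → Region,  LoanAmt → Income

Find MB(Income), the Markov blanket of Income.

{Collateral, Education, LatePay, LoanAmt, Tenure}

By definition, MB(Income) is built from Income's parents, Income's children, and the co-parents of Income.
Children of Income: Collateral.
Parents of Income: Education, LatePay, LoanAmt, Tenure.
Co-parents of Income (other parents of its children):
  Collateral: LoanAmt, Tenure
Union: {Education, LatePay, LoanAmt, Tenure} ∪ {Collateral} ∪ {LoanAmt, Tenure} = {Collateral, Education, LatePay, LoanAmt, Tenure}.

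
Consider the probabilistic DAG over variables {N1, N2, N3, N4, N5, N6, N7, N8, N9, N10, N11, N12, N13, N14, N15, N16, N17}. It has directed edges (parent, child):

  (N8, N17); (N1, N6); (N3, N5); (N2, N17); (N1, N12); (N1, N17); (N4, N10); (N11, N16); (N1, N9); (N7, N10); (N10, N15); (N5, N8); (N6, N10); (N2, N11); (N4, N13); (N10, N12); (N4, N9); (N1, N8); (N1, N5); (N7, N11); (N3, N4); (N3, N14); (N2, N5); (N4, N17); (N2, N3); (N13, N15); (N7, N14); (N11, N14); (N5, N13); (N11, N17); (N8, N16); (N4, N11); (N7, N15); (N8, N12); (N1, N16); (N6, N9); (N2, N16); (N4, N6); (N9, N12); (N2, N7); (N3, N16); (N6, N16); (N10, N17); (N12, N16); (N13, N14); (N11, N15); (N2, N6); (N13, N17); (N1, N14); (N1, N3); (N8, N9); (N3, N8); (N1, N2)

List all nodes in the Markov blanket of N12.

{N1, N2, N3, N6, N8, N9, N10, N11, N16}

Recall MB(v) = parents ∪ children ∪ spouses, where spouses are the other parents of v's children.
Parents of N12: N1, N8, N9, N10.
Ch(N12) = {N16}.
Parents of each child, excluding N12:
  N16's other parents are N1, N2, N3, N6, N8, N11.
MB(N12) = {N1, N2, N3, N6, N8, N9, N10, N11, N16}.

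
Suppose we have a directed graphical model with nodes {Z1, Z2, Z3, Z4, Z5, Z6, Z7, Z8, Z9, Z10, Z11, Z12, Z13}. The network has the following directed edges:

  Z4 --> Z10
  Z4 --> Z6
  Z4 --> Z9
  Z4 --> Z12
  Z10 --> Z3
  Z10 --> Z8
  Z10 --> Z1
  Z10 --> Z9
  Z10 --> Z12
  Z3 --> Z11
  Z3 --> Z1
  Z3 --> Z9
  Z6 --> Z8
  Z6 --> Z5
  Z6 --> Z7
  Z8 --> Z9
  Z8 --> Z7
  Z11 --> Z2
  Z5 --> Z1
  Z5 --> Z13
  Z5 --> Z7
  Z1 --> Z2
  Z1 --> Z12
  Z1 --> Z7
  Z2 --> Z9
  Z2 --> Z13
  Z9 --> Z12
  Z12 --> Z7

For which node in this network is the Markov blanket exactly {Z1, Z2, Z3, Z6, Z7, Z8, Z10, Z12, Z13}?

Z5

The target node must have every member of {Z1, Z2, Z3, Z6, Z7, Z8, Z10, Z12, Z13} as a parent, child, or co-parent, and no others.
Parents of Z5: Z6; children: Z1, Z7, Z13; co-parents: Z1, Z2, Z3, Z6, Z8, Z10, Z12.
These exactly cover the given set, so the node is Z5.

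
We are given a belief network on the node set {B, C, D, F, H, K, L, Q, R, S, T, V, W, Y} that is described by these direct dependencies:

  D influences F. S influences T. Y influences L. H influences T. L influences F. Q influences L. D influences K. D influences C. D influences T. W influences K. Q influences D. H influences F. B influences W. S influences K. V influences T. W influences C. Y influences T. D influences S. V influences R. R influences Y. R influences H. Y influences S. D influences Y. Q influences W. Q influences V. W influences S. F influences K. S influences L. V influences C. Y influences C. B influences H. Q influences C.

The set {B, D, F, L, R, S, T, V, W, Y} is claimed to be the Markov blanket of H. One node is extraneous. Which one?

W

The Markov blanket of a node is its parents, its children, and the other parents of its children.
Pa(H) = {B, R}.
Ch(H) = {F, T}.
Other parents of H's children:
  parents(F) \ {H} = {D, L}.
  parents(T) \ {H} = {D, S, V, Y}.
MB(H) = {B, D, F, L, R, S, T, V, Y}.
W is neither a parent, child, nor co-parent of H, so it does not belong.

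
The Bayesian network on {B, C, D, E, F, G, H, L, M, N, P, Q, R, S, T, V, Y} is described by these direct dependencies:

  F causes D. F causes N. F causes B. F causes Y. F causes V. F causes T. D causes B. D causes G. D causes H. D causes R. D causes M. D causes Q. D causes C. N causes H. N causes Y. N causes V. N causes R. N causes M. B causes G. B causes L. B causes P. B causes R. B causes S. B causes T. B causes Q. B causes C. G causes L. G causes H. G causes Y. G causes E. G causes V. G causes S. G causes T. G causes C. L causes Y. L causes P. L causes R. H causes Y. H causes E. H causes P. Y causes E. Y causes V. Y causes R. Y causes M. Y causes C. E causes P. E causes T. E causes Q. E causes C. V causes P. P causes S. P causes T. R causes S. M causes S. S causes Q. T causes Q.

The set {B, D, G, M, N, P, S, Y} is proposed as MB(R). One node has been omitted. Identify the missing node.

L

The Markov blanket of a node is its parents, its children, and the other parents of its children.
Parents of R: B, D, L, N, Y.
R has child S.
Parents of each child, excluding R:
  S's other parents are B, G, M, P.
MB(R) = {B, D, G, L, M, N, P, S, Y}.
Comparing with the claimed set, L is missing.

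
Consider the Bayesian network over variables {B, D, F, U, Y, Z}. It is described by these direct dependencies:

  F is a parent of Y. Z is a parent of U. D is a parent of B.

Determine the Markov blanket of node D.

The Markov blanket of a node is its parents, its children, and the other parents of its children.
D's parents: none.
Children of D: B.
For each child, the remaining parents (spouses of D):
  B has no other parent.
MB(D) = {B}.

{B}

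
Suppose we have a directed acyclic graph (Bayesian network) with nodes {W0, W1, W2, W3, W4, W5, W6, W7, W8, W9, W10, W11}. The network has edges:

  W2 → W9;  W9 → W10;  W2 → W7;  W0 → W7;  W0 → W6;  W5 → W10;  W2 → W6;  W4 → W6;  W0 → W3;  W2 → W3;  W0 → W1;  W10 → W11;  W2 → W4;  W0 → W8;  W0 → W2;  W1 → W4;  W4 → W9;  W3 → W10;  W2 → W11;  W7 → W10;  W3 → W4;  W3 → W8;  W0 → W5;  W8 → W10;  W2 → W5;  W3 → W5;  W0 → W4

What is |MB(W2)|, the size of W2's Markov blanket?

W2 has parent W0.
W2's children: W3, W4, W5, W6, W7, W9, W11.
Parents of each child, excluding W2:
  parents(W3) \ {W2} = {W0}.
  W4 also has parents W0, W1, W3.
  parents(W5) \ {W2} = {W0, W3}.
  W6's other parents are W0, W4.
  W7's other parent is W0.
  W9 also has parent W4.
  parents(W11) \ {W2} = {W10}.
MB(W2) = {W0, W1, W3, W4, W5, W6, W7, W9, W10, W11}, which has 10 nodes.

10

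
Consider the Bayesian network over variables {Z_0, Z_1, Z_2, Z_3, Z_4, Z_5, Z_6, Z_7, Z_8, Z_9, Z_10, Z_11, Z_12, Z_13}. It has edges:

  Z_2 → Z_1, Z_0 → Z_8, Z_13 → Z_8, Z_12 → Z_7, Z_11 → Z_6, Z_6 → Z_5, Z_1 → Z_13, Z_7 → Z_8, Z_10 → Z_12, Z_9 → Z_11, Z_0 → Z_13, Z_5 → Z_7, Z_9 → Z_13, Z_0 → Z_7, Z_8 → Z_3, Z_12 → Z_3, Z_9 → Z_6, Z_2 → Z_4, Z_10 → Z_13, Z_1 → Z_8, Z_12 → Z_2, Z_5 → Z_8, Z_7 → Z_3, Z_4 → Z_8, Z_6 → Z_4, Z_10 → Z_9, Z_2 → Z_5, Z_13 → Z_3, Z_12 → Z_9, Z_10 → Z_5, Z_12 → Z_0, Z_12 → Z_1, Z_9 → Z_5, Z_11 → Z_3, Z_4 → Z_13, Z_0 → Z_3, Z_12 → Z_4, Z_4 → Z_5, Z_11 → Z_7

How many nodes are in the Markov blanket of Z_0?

By definition, MB(Z_0) is built from Z_0's parents, Z_0's children, and the co-parents of Z_0.
Pa(Z_0) = {Z_12}.
Children of Z_0: Z_3, Z_7, Z_8, Z_13.
Parents of each child, excluding Z_0:
  Z_13: Z_1, Z_4, Z_9, Z_10
  Z_7: Z_5, Z_11, Z_12
  Z_8: Z_1, Z_4, Z_5, Z_7, Z_13
  Z_3: Z_7, Z_8, Z_11, Z_12, Z_13
MB(Z_0) = {Z_1, Z_3, Z_4, Z_5, Z_7, Z_8, Z_9, Z_10, Z_11, Z_12, Z_13}, which has 11 nodes.

11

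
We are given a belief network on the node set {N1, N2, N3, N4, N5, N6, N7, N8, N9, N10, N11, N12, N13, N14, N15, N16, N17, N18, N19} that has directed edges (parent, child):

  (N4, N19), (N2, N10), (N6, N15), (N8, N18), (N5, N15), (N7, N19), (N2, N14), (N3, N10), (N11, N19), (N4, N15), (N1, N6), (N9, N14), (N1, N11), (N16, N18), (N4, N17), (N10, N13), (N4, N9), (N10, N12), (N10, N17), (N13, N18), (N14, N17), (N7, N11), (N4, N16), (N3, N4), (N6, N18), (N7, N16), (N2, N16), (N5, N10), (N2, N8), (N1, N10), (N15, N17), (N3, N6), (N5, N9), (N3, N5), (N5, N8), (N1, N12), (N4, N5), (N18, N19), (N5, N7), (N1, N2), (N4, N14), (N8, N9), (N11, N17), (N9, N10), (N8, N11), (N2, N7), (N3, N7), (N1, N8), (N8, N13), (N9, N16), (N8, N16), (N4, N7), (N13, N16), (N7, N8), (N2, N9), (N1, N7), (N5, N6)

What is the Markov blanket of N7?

{N1, N2, N3, N4, N5, N8, N9, N11, N13, N16, N18, N19}

By definition, MB(N7) is built from N7's parents, N7's children, and the co-parents of N7.
N7's parents: N1, N2, N3, N4, N5.
Ch(N7) = {N8, N11, N16, N19}.
Co-parents of N7 (other parents of its children):
  N8: N1, N2, N5
  N11: N1, N8
  N16: N2, N4, N8, N9, N13
  N19: N4, N11, N18
MB(N7) = {N1, N2, N3, N4, N5, N8, N9, N11, N13, N16, N18, N19}.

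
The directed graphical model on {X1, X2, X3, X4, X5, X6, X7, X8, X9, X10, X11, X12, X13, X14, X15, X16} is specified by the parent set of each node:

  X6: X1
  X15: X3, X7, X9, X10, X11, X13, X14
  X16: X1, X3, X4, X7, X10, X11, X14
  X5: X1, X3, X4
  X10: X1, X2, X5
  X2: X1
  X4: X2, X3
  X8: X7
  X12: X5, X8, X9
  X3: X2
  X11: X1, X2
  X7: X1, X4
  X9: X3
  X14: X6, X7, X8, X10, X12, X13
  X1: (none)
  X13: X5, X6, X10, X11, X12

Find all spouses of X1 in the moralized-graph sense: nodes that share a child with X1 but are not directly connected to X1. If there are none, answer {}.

Children of X1: X2, X5, X6, X7, X10, X11, X16.
  X2 has no other parent.
  X5's other parents are X3, X4.
  X6: no additional parents.
  parents(X7) \ {X1} = {X4}.
  X10 also has parents X2, X5.
  X11's other parent is X2.
  X16 also has parents X3, X4, X7, X10, X11, X14.
Excluding nodes already adjacent to X1 (X2, X5, X6, X7, X10, X11, X16), the co-parent-only contribution is {X3, X4, X14}.

{X3, X4, X14}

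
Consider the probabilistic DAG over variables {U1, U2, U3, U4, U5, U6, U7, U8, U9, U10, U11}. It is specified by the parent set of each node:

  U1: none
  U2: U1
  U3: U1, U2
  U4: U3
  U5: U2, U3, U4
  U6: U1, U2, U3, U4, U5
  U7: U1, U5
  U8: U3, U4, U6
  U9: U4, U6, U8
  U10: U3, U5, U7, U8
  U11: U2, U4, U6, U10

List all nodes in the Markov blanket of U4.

The Markov blanket of a node is its parents, its children, and the other parents of its children.
Parents of U4: U3.
Ch(U4) = {U5, U6, U8, U9, U11}.
Parents of each child, excluding U4:
  U5 also has parents U2, U3.
  U6's other parents are U1, U2, U3, U5.
  U8's other parents are U3, U6.
  U9 also has parents U6, U8.
  U11 also has parents U2, U6, U10.
Union: {U3} ∪ {U5, U6, U8, U9, U11} ∪ {U1, U2, U3, U5, U6, U8, U10} = {U1, U2, U3, U5, U6, U8, U9, U10, U11}.

{U1, U2, U3, U5, U6, U8, U9, U10, U11}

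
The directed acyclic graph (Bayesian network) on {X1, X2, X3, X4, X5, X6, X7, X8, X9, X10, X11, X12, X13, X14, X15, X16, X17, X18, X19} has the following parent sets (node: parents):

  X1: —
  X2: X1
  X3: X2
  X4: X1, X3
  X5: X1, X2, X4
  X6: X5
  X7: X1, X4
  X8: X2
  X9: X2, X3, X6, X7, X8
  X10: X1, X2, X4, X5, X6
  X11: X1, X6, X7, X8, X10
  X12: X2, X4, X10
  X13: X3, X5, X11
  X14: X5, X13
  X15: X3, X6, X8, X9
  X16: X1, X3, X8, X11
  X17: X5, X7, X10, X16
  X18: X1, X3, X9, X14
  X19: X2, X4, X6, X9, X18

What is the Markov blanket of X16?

{X1, X3, X5, X7, X8, X10, X11, X17}

Recall MB(v) = parents ∪ children ∪ spouses, where spouses are the other parents of v's children.
X16 has child X17.
X16 has parents X1, X3, X8, X11.
Co-parents of X16 (other parents of its children):
  X17's other parents are X5, X7, X10.
So the Markov blanket of X16 is {X1, X3, X5, X7, X8, X10, X11, X17}.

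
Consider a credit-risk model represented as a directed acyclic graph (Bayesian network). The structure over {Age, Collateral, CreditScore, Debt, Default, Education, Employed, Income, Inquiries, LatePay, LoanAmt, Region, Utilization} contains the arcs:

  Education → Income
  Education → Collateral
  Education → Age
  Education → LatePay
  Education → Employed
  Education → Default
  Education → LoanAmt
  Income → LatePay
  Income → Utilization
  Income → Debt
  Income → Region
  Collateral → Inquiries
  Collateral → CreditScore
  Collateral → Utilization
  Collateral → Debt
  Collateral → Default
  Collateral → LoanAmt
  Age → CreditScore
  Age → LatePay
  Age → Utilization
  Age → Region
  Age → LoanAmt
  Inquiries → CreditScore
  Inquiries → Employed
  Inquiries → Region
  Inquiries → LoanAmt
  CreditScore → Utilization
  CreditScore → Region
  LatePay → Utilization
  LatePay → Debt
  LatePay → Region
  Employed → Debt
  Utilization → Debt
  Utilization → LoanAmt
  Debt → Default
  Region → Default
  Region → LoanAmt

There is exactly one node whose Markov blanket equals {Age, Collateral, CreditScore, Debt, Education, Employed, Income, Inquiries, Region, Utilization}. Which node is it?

LatePay

The target node must have every member of {Age, Collateral, CreditScore, Debt, Education, Employed, Income, Inquiries, Region, Utilization} as a parent, child, or co-parent, and no others.
Parents of LatePay: Age, Education, Income; children: Debt, Region, Utilization; co-parents: Age, Collateral, CreditScore, Employed, Income, Inquiries, Utilization.
These exactly cover the given set, so the node is LatePay.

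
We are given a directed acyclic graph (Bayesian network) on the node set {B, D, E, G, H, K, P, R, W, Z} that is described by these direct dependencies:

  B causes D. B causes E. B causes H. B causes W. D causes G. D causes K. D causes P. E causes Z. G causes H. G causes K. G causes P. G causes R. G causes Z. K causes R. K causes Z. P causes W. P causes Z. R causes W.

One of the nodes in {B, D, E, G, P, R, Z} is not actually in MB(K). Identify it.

The Markov blanket of a node is its parents, its children, and the other parents of its children.
K has children R, Z.
K has parents D, G.
For each child, the remaining parents (spouses of K):
  parents(R) \ {K} = {G}.
  Z also has parents E, G, P.
MB(K) = {D, E, G, P, R, Z}.
B is neither a parent, child, nor co-parent of K, so it does not belong.

B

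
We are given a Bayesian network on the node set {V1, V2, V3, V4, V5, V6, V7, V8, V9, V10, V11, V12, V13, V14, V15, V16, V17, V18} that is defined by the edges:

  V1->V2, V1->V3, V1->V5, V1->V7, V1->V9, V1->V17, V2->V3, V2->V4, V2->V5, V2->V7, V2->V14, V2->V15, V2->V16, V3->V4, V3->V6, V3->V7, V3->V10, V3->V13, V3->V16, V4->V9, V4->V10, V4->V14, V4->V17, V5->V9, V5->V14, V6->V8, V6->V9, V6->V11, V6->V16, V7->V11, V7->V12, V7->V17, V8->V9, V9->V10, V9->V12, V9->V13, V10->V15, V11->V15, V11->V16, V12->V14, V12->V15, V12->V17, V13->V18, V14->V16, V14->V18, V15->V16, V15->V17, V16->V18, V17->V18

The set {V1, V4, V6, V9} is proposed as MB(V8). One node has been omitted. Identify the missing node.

V5

Recall MB(v) = parents ∪ children ∪ spouses, where spouses are the other parents of v's children.
Ch(V8) = {V9}.
V8 has parent V6.
For each child, the remaining parents (spouses of V8):
  parents(V9) \ {V8} = {V1, V4, V5, V6}.
MB(V8) = {V1, V4, V5, V6, V9}.
Comparing with the claimed set, V5 is missing.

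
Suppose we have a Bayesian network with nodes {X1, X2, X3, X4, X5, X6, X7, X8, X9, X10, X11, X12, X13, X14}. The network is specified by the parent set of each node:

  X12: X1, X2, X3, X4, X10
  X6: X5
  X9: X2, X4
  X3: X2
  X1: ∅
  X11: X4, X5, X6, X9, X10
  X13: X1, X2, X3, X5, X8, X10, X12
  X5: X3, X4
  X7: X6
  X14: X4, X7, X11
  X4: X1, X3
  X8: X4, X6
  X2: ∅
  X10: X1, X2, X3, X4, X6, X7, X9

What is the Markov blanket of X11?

X11's parents: X4, X5, X6, X9, X10.
X11 has child X14.
For each child, the remaining parents (spouses of X11):
  X14's other parents are X4, X7.
So the Markov blanket of X11 is {X4, X5, X6, X7, X9, X10, X14}.

{X4, X5, X6, X7, X9, X10, X14}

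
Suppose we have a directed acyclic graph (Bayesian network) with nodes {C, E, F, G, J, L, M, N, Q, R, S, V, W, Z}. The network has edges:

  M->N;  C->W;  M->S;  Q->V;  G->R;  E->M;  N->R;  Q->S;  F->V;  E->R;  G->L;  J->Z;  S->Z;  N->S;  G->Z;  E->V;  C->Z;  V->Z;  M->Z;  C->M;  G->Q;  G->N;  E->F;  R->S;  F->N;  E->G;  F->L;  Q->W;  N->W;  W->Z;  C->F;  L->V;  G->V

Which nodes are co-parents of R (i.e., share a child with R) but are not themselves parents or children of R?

{M, Q}

Children of R: S.
  S's other parents are M, N, Q.
Excluding nodes already adjacent to R (E, G, N, S), the co-parent-only contribution is {M, Q}.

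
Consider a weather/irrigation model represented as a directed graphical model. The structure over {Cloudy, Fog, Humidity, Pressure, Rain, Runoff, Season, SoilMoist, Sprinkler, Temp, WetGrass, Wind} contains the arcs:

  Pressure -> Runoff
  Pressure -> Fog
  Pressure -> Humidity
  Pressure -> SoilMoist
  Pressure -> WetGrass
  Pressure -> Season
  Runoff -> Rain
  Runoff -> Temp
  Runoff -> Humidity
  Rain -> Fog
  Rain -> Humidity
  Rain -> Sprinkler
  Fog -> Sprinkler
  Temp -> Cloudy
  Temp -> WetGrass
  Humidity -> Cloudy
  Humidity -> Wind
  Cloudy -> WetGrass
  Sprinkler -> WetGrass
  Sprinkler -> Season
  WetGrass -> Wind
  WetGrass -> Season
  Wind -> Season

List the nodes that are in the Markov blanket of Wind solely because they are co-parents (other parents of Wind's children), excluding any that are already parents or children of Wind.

{Pressure, Sprinkler}

Children of Wind: Season.
  Season also has parents Pressure, Sprinkler, WetGrass.
Excluding nodes already adjacent to Wind (Humidity, Season, WetGrass), the co-parent-only contribution is {Pressure, Sprinkler}.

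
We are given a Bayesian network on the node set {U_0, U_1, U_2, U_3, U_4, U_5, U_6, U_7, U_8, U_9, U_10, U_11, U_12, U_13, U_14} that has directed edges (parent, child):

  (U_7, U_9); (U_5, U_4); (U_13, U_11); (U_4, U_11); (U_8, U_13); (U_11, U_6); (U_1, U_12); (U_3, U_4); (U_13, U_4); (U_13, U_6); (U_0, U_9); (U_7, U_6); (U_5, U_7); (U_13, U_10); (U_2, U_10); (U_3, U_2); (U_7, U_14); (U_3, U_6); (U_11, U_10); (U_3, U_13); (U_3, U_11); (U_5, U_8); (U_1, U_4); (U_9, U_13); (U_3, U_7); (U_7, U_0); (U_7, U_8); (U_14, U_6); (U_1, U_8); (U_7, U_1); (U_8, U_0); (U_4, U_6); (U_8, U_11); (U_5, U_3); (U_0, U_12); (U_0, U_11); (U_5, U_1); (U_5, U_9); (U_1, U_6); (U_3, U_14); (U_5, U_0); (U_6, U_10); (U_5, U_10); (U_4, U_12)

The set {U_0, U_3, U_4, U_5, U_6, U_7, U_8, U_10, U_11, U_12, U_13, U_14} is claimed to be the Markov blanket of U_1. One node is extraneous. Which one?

U_10

The Markov blanket of a node is its parents, its children, and the other parents of its children.
U_1 has parents U_5, U_7.
Ch(U_1) = {U_4, U_6, U_8, U_12}.
For each child, the remaining parents (spouses of U_1):
  U_8's other parents are U_5, U_7.
  U_4's other parents are U_3, U_5, U_13.
  U_12 also has parents U_0, U_4.
  U_6 also has parents U_3, U_4, U_7, U_11, U_13, U_14.
MB(U_1) = {U_0, U_3, U_4, U_5, U_6, U_7, U_8, U_11, U_12, U_13, U_14}.
U_10 is neither a parent, child, nor co-parent of U_1, so it does not belong.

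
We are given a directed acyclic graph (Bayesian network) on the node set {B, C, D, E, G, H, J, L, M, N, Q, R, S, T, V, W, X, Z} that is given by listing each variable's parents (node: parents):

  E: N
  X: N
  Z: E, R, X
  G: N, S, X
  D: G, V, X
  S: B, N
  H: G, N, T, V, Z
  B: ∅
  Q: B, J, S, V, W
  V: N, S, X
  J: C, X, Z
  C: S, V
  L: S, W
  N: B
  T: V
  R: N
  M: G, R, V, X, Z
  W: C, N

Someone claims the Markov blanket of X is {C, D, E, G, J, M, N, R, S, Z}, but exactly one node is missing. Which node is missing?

Parents of X: N.
X's children: D, G, J, M, V, Z.
Co-parents of X (other parents of its children):
  V: N, S
  G: N, S
  Z: E, R
  D: G, V
  M: G, R, V, Z
  J: C, Z
MB(X) = {C, D, E, G, J, M, N, R, S, V, Z}.
Comparing with the claimed set, V is missing.

V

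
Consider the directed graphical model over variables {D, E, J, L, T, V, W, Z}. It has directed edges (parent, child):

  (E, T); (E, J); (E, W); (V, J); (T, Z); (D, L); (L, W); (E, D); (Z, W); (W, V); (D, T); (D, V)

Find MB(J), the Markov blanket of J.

J has parents E, V.
J has no children.
J has no children, so there are no co-parents.
MB(J) = {E, V}.

{E, V}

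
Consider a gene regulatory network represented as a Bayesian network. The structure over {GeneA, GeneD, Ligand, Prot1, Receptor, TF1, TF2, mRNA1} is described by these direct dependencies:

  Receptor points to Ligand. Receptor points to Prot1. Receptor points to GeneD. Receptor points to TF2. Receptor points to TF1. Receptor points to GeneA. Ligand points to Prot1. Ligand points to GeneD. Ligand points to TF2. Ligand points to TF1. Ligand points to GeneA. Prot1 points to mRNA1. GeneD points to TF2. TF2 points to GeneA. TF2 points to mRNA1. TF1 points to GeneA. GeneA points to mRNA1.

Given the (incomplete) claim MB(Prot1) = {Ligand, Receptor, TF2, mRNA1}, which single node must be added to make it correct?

GeneA

Prot1 has parents Ligand, Receptor.
Ch(Prot1) = {mRNA1}.
Other parents of Prot1's children:
  mRNA1 also has parents GeneA, TF2.
MB(Prot1) = {GeneA, Ligand, Receptor, TF2, mRNA1}.
Comparing with the claimed set, GeneA is missing.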